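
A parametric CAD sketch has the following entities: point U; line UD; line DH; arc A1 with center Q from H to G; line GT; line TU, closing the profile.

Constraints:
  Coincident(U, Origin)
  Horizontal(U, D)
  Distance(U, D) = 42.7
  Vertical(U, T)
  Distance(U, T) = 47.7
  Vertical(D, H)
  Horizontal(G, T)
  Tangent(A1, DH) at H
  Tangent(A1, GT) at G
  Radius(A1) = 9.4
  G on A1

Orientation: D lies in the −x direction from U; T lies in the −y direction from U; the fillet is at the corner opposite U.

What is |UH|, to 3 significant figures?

57.4

U is at the origin; UD is horizontal with |UD| = 42.7 and D on the −x side, so D = (-42.7, 0.00). UT is vertical with |UT| = 47.7 and T on the −y side, so T = (0.00, -47.7). The virtual corner opposite U is at (-42.7, -47.7). Tangency of A1 to DH means the radius QH is perpendicular to DH and A1 meets GT tangentially, so QG is at right angles to GT, with radius 9.4, so the center Q sits 9.4 in from both sides at Q = (-33.3, -38.3). That places the tangent points at H = (-42.7, -38.3) on DH and G = (-33.3, -47.7) on GT. Then |UH| = |H − U| = 57.4.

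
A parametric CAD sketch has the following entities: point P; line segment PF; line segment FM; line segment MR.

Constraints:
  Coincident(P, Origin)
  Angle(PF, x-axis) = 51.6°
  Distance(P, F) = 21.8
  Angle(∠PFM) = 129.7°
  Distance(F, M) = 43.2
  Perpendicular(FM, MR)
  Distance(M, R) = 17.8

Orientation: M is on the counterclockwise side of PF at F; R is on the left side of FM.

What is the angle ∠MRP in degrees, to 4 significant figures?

88.97°

P is at the origin; PF runs at 51.6° with length 21.8, so F = 21.8·(cos 51.6°, sin 51.6°) = (13.54, 17.08). ∠PFM = 129.7°, so FM runs at 51.6° + (180° − 129.7°) = 101.9° from the x-axis; with |FM| = 43.2, M = F + 43.2·(cos 101.9°, sin 101.9°) = (4.633, 59.36). FM ⟂ MR; with |MR| = 17.8 on the left of FM, R = M + 17.8·(-0.9785, -0.2062) = (-12.78, 55.69). Then cos ∠MRP = RM·RP / (|RM||RP|), giving 88.97°.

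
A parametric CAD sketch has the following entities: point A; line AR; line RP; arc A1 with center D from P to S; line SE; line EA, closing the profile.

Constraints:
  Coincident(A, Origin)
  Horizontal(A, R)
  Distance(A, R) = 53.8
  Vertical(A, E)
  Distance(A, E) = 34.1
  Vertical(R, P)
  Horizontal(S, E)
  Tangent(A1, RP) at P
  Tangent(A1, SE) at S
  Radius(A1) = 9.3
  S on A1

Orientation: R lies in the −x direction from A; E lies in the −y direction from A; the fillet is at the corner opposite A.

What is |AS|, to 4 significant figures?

56.06

A is at the origin; AR is horizontal with |AR| = 53.8 and R on the −x side, so R = (-53.80, 0.000). A and E share the same x with |AE| = 34.1 and E on the −y side, so E = (0.000, -34.10). The virtual corner opposite A is at (-53.80, -34.10). A1 meets RP tangentially, so DP is at right angles to RP and tangency of A1 to SE means the radius DS is perpendicular to SE, with radius 9.3, so the center D sits 9.3 in from both sides at D = (-44.50, -24.80). That places the tangent points at P = (-53.80, -24.80) on RP and S = (-44.50, -34.10) on SE. Then |AS| = |S − A| = 56.06.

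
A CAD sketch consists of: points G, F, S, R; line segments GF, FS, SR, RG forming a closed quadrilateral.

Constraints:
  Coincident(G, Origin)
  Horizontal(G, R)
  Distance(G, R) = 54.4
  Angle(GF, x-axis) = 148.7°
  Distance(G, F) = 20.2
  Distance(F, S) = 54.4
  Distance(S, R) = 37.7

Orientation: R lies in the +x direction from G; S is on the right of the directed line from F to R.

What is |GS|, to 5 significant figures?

34.482

G is at the origin; GR is horizontal with |GR| = 54.4 and R in +x, so R = (54.4, 0). GF runs at 148.7° with |GF| = 20.2, so F = (-17.260, 10.494). S is determined by |FS| = 54.4 and |SR| = 37.7 together: it lies at the intersection of circle(F, 54.4) and circle(R, 37.7). With |FR| = 72.424, the foot of the radical line on FR is 46.831 from F and the perpendicular offset is √(54.4² − 46.831²) = 27.681. Taking the right-of-FR solution: S = (25.065, -23.681).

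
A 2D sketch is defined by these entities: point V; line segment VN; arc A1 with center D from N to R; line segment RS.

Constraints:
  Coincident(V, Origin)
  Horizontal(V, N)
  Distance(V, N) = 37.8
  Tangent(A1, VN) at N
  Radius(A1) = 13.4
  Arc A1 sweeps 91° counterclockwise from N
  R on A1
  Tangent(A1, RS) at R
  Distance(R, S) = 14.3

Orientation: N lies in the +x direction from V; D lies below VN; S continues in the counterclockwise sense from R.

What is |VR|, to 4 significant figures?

27.95

V is at the origin; VN is horizontal with |VN| = 37.8 and N on the +x side, so N = (37.80, 0.000). Tangency of A1 to VN means the radius DN is perpendicular to VN, so D = N + (0, -13.4) = (37.80, -13.40). On A1, N sits at bearing 90° from D; a 91° counterclockwise sweep puts R at bearing 181°, so R = D + 13.4·(cos 181°, sin 181°) = (24.40, -13.63). Then |VR| = |R − V| = 27.95.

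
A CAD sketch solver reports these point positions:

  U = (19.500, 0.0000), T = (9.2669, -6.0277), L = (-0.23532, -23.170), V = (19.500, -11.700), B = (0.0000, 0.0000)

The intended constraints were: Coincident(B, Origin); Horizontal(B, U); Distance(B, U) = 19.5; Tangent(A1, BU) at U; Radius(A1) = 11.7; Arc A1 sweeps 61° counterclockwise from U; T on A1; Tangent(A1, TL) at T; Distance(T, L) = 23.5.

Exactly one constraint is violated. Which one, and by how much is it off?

Distance(T, L) = 23.5 — off by 3.90.

B = (0.00, 0.00) ✓; B.y = 0.00, U.y = 0.00 ✓; |BU| = 19.50 ✓; ∠(VU, UB) = 90.00° ✓; |VU| = 11.70 ✓; bearing(V→T) − bearing(V→U) = 61.00° ✓; |VT| = 11.70 ✓; ∠(VT, TL) = 90.00° ✓; |TL| = 19.60 ✗.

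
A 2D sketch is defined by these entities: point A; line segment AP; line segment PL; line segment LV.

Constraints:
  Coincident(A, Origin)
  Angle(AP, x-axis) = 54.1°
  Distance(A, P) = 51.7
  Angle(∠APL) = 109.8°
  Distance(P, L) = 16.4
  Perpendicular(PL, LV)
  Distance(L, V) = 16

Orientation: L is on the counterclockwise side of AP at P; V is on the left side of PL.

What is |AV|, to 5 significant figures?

47.071

A is at the origin; AP runs at 54.1° with length 51.7, so P = 51.7·(cos 54.1°, sin 54.1°) = (30.315, 41.879). ∠APL = 109.8°, so PL runs at 54.1° + (180° − 109.8°) = 124.30° from the x-axis; with |PL| = 16.4, L = P + 16.4·(cos 124.30°, sin 124.30°) = (21.074, 55.427). PL is perpendicular to LV; with |LV| = 16.0 on the left of PL, V = L + 16.0·(-0.82610, -0.56353) = (7.8561, 46.411). Then |AV| = |V − A| = 47.071.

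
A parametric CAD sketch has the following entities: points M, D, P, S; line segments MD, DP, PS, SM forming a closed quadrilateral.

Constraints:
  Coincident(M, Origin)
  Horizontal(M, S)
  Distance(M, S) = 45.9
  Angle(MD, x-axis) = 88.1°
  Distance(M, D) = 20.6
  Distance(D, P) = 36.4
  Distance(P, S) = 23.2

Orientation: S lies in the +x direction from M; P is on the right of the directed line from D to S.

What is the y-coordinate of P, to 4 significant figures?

-7.428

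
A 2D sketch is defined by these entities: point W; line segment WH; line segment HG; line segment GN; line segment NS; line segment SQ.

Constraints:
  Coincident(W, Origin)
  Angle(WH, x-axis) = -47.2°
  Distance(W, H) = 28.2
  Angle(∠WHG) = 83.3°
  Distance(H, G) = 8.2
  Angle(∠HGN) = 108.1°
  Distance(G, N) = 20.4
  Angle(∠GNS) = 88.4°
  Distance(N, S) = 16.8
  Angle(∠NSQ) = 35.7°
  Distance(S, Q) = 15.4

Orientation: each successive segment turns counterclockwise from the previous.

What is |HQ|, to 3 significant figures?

14.3

W is at the origin; WH runs at -47.2° with length 28.2, so H = (19.2, -20.7). ∠WHG = 83.3° gives HG at 49.5° from the x-axis; with |HG| = 8.2, G = (24.5, -14.5). ∠HGN = 108.1° gives GN at 121° from the x-axis; with |GN| = 20.4, N = (13.9, 2.96). ∠GNS = 88.4° gives NS at -147° from the x-axis; with |NS| = 16.8, S = (-0.233, -6.19). ∠NSQ = 35.7° gives SQ at -2.70° from the x-axis; with |SQ| = 15.4, Q = (15.2, -6.92). Then |HQ| = |Q − H| = 14.3.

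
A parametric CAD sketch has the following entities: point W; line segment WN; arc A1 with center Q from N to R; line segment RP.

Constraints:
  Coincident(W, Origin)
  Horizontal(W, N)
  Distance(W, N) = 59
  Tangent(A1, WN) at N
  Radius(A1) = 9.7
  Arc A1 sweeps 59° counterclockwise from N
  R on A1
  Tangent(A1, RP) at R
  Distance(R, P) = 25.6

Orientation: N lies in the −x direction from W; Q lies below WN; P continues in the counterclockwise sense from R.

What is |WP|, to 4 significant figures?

84.80

On A1, N sits at bearing 90° from Q; a 59° counterclockwise sweep puts R at bearing 149°, so R = Q + 9.7·(cos 149°, sin 149°) = (-67.31, -4.704). Tangency of A1 to RP means the radius QR is perpendicular to RP, so RP runs along (−sin 149°, cos 149°); with |RP| = 25.6, P = (-80.50, -26.65). Then |WP| = |P − W| = 84.80.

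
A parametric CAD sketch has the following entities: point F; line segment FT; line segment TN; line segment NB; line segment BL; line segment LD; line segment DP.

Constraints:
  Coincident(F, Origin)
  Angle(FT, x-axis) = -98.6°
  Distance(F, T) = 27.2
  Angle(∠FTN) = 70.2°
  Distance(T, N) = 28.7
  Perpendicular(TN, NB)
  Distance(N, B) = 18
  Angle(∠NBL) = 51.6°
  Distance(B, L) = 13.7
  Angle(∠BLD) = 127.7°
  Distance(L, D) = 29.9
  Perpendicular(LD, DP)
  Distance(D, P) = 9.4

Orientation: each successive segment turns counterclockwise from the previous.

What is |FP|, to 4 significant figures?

49.48

F is at the origin; FT runs at -98.6° with length 27.2, so T = (-4.067, -26.89). ∠FTN = 70.2° gives TN at 11.20° from the x-axis; with |TN| = 28.7, N = (24.09, -21.32). The perpendicularity gives NB at right angles to TN, so NB runs at 101.2°; with |NB| = 18.0, B = (20.59, -3.662). ∠NBL = 51.6° gives BL at -130.4° from the x-axis; with |BL| = 13.7, L = (11.71, -14.10). ∠BLD = 127.7° gives LD at -78.10° from the x-axis; with |LD| = 29.9, D = (17.88, -43.35). LD is perpendicular to DP, so DP runs at 11.90°; with |DP| = 9.4, P = (27.07, -41.41). Then |FP| = |P − F| = 49.48.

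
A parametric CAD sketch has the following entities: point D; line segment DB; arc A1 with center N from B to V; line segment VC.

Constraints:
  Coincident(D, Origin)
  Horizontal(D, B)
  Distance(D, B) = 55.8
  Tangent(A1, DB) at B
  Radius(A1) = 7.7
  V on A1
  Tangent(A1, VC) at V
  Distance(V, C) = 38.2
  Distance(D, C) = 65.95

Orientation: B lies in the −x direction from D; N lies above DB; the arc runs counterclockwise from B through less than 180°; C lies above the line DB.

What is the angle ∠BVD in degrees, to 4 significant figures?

126.5°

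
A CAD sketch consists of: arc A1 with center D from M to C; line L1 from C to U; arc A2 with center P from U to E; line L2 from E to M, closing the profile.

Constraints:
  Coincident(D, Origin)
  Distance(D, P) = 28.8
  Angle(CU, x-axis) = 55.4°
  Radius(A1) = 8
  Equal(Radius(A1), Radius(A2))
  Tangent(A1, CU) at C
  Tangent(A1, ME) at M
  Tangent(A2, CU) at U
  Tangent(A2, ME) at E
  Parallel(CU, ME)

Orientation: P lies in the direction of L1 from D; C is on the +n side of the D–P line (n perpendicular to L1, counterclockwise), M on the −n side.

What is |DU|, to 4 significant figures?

29.89

The slot axis is L1's direction at 55.4°, so u = (cos 55.4°, sin 55.4°) = (0.5678, 0.8231) and n = (−sin 55.4°, cos 55.4°) = (-0.8231, 0.5678). D is at the origin and P lies 28.8 along u from D, so P = 28.8·u = (16.35, 23.71). Tangency of A1 to both parallel lines with radius 8.0 puts C and M at D ± 8.0·n: C = (-6.585, 4.543), M = (6.585, -4.543). Equal radii place U and E the same way about P: U = P + 8.0·n = (9.769, 28.25), E = P − 8.0·n = (22.94, 19.16). Then |DU| = |U − D| = 29.89.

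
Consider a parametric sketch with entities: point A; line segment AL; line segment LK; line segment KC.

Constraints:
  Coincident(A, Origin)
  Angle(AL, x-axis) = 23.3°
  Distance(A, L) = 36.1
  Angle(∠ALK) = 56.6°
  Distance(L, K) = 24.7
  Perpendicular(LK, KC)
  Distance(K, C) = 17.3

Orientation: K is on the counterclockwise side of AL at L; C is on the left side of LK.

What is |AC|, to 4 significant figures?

13.72

A is at the origin; AL runs at 23.3° with length 36.1, so L = 36.1·(cos 23.3°, sin 23.3°) = (33.16, 14.28). ∠ALK = 56.6°, so LK runs at 23.3° + (180° − 56.6°) = 146.7° from the x-axis; with |LK| = 24.7, K = L + 24.7·(cos 146.7°, sin 146.7°) = (12.51, 27.84). LK ⟂ KC; with |KC| = 17.3 on the left of LK, C = K + 17.3·(-0.5490, -0.8358) = (3.013, 13.38). Then |AC| = |C − A| = 13.72.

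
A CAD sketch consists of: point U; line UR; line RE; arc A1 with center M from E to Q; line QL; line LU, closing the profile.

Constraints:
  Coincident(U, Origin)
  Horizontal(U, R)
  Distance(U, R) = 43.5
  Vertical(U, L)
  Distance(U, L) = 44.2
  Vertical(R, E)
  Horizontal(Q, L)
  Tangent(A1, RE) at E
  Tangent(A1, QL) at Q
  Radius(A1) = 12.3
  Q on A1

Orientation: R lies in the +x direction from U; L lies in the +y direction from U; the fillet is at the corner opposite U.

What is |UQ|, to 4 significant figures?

54.10

The virtual corner opposite U is at (43.50, 44.20). A1 meets RE tangentially, so ME is at right angles to RE and since A1 is tangent to QL there, MQ ⟂ QL, with radius 12.3, so the center M sits 12.3 in from both sides at M = (31.20, 31.90). That places the tangent points at E = (43.50, 31.90) on RE and Q = (31.20, 44.20) on QL. Then |UQ| = |Q − U| = 54.10.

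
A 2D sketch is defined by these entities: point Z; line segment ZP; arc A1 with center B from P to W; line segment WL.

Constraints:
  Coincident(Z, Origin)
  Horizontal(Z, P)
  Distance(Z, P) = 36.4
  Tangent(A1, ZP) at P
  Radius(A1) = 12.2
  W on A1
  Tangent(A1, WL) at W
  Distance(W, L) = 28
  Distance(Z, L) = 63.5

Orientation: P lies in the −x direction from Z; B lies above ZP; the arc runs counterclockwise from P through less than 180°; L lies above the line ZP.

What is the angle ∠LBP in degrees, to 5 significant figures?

154.64°

Checks: |BW| = 12.20 ✓; ∠(BW, WL) = 90.00° ✓; |WL| = 28.00 ✓; |ZL| = 63.50 ✓.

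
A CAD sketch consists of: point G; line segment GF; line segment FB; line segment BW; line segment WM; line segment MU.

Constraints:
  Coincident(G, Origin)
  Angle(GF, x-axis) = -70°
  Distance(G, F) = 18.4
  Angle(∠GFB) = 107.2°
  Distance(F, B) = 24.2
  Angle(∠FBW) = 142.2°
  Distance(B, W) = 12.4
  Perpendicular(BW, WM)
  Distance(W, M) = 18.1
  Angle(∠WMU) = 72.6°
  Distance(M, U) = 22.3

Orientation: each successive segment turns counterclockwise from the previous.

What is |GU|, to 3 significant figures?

21.0

G is at the origin; GF runs at -70.0° with length 18.4, so F = (6.29, -17.3). ∠GFB = 107.2° gives FB at 2.80° from the x-axis; with |FB| = 24.2, B = (30.5, -16.1). ∠FBW = 142.2° gives BW at 40.6° from the x-axis; with |BW| = 12.4, W = (39.9, -8.04). BW ⟂ WM, so WM runs at 131°; with |WM| = 18.1, M = (28.1, 5.70). ∠WMU = 72.6° gives MU at -122° from the x-axis; with |MU| = 22.3, U = (16.3, -13.2). Then |GU| = |U − G| = 21.0.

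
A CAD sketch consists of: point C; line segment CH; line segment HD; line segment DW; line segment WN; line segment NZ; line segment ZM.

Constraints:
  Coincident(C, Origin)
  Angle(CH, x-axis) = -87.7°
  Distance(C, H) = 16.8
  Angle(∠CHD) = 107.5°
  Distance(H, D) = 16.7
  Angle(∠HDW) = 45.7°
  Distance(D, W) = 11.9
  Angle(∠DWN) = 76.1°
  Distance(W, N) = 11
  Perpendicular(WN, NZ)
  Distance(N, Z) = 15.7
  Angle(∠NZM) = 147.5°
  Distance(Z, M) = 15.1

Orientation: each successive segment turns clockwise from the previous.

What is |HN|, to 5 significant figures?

2.7226

C is at the origin; CH runs at -87.7° with length 16.8, so H = (0.67421, -16.786). ∠CHD = 107.5° gives HD at -160.20° from the x-axis; with |HD| = 16.7, D = (-15.038, -22.443). ∠HDW = 45.7° gives DW at 65.500° from the x-axis; with |DW| = 11.9, W = (-10.104, -11.615). ∠DWN = 76.1° gives WN at -38.400° from the x-axis; with |WN| = 11.0, N = (-1.4830, -18.447). Then |HN| = |N − H| = 2.7226.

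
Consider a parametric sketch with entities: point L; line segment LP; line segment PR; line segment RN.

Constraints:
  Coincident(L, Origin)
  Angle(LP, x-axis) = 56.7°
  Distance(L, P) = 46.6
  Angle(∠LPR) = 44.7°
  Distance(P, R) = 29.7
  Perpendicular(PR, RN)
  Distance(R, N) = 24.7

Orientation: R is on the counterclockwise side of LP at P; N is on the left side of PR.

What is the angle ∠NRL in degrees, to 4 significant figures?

5.962°

L is at the origin; LP runs at 56.7° with length 46.6, so P = 46.6·(cos 56.7°, sin 56.7°) = (25.58, 38.95). ∠LPR = 44.7°, so PR runs at 56.7° + (180° − 44.7°) = 192.0° from the x-axis; with |PR| = 29.7, R = P + 29.7·(cos 192.0°, sin 192.0°) = (-3.467, 32.77). PR ⟂ RN; with |RN| = 24.7 on the left of PR, N = R + 24.7·(0.2079, -0.9781) = (1.669, 8.613). Then cos ∠NRL = RN·RL / (|RN||RL|), giving 5.962°.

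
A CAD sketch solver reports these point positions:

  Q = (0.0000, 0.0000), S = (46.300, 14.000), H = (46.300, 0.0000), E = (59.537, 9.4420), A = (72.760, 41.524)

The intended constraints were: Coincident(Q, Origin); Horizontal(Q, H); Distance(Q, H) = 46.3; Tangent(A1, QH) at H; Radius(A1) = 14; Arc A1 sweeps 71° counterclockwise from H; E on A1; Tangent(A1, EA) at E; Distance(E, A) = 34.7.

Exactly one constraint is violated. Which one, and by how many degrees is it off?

Tangent(A1, EA) at E — off by 3.40°.

Q = (0.00, 0.00) ✓; Q.y = 0.00, H.y = 0.00 ✓; |QH| = 46.30 ✓; ∠(SH, HQ) = 90.00° ✓; |SH| = 14.00 ✓; bearing(S→E) − bearing(S→H) = 71.00° ✓; |SE| = 14.00 ✓; ∠(SE, EA) = 93.40° ✗; |EA| = 34.70 ✓.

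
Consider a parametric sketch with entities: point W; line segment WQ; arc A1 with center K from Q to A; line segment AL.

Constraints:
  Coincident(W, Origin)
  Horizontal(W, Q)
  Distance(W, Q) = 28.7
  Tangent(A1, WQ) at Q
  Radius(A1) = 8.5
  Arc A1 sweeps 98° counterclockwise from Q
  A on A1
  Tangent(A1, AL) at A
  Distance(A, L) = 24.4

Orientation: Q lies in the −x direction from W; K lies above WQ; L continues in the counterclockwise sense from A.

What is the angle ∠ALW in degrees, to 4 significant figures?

26.98°

On A1, Q sits at bearing -90° from K; a 98° counterclockwise sweep puts A at bearing 8°, so A = K + 8.5·(cos 8°, sin 8°) = (-20.28, 9.683). Since A1 is tangent to AL there, KA ⟂ AL, so AL runs along (−sin 8°, cos 8°); with |AL| = 24.4, L = (-23.68, 33.85). Then cos ∠ALW = LA·LW / (|LA||LW|), giving 26.98°.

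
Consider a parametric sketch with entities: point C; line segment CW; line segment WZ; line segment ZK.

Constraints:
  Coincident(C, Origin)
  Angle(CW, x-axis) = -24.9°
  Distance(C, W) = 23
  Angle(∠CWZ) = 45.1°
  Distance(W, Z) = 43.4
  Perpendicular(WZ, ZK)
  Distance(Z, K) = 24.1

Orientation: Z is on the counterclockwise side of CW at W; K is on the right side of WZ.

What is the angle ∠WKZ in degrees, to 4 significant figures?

60.96°

C is at the origin; CW runs at -24.9° with length 23.0, so W = 23.0·(cos -24.9°, sin -24.9°) = (20.86, -9.684). ∠CWZ = 45.1°, so WZ runs at -24.9° + (180° − 45.1°) = 110.0° from the x-axis; with |WZ| = 43.4, Z = W + 43.4·(cos 110.0°, sin 110.0°) = (6.018, 31.10). WZ is perpendicular to ZK; with |ZK| = 24.1 on the right of WZ, K = Z + 24.1·(0.9397, 0.3420) = (28.66, 39.34). Then cos ∠WKZ = KW·KZ / (|KW||KZ|), giving 60.96°.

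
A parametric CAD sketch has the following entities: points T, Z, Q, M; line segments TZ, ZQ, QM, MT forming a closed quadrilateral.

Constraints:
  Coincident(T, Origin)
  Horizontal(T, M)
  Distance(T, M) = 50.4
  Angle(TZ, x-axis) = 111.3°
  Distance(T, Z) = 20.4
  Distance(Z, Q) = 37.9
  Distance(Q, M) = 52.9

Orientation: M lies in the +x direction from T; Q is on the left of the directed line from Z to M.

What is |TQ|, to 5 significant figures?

48.800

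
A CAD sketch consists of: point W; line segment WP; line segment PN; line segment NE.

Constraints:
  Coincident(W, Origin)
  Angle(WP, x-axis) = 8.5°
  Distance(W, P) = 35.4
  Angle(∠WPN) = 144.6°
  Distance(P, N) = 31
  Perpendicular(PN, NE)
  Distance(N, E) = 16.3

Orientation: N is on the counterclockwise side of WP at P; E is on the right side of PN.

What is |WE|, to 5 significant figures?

70.267

W is at the origin; WP runs at 8.5° with length 35.4, so P = 35.4·(cos 8.5°, sin 8.5°) = (35.011, 5.2325). ∠WPN = 144.6°, so PN runs at 8.5° + (180° − 144.6°) = 43.900° from the x-axis; with |PN| = 31.0, N = P + 31.0·(cos 43.900°, sin 43.900°) = (57.348, 26.728). PN ⟂ NE; with |NE| = 16.3 on the right of PN, E = N + 16.3·(0.69340, -0.72055) = (68.651, 14.983). Then |WE| = |E − W| = 70.267.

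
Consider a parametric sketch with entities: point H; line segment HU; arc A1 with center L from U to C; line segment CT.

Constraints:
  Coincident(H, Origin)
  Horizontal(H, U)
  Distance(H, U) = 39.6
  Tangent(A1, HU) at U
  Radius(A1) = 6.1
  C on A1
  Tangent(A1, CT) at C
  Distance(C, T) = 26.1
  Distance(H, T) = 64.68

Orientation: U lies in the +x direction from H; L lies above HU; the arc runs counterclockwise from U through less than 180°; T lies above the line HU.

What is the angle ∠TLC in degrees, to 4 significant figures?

76.85°

Checks: H = (0.00, 0.00) ✓; ∠(LU, UH) = 90.00° ✓; |LC| = 6.100 ✓; ∠(LC, CT) = 90.00° ✓; |CT| = 26.10 ✓; |HT| = 64.68 ✓.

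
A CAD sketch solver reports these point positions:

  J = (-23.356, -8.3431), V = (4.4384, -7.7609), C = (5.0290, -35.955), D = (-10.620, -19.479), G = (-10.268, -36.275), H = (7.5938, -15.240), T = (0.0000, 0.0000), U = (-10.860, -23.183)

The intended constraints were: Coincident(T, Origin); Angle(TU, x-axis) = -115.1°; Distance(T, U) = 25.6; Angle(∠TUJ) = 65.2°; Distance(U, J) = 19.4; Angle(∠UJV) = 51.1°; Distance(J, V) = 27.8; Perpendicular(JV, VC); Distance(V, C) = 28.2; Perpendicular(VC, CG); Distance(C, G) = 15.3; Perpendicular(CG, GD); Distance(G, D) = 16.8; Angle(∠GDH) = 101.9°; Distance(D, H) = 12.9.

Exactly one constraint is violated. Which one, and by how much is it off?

Distance(D, H) = 12.9 — off by 5.80.

T = (0.00, 0.00) ✓; TU at -115.1° ✓; |TU| = 25.60 ✓; ∠TUJ = 65.20° ✓; |UJ| = 19.40 ✓; ∠UJV = 51.10° ✓; |JV| = 27.80 ✓; ∠(JV, VC) = 90.00° ✓; |VC| = 28.20 ✓; ∠(VC, CG) = 90.00° ✓; |CG| = 15.30 ✓; ∠(CG, GD) = 90.00° ✓; |GD| = 16.80 ✓; ∠GDH = 101.9° ✓; |DH| = 18.70 ✗.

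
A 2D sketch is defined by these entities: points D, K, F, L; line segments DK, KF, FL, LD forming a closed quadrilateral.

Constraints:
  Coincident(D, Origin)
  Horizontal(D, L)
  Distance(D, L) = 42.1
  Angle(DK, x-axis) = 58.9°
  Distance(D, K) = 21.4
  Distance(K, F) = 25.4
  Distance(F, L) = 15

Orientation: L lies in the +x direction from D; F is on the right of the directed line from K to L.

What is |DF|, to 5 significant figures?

27.190

D is at the origin; D and L share the same y with |DL| = 42.1 and L in +x, so L = (42.1, 0). DK runs at 58.9° with |DK| = 21.4, so K = (11.054, 18.324). F is determined by |KF| = 25.4 and |FL| = 15.0 together: it lies at the intersection of circle(K, 25.4) and circle(L, 15.0). With |KL| = 36.051, the foot of the radical line on KL is 23.853 from K and the perpendicular offset is √(25.4² − 23.853²) = 8.7299. Taking the right-of-KL solution: F = (27.158, -1.3180).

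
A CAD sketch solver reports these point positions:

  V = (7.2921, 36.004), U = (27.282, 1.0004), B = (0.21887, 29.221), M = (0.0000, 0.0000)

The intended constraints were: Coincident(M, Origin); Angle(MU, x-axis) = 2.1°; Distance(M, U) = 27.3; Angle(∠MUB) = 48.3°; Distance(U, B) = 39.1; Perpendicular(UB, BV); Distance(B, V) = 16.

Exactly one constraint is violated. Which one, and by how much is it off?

Distance(B, V) = 16 — off by 6.20.

M = (0.00, 0.00) ✓; MU at 2.100° ✓; |MU| = 27.30 ✓; ∠MUB = 48.30° ✓; |UB| = 39.10 ✓; ∠(UB, BV) = 90.00° ✓; |BV| = 9.800 ✗.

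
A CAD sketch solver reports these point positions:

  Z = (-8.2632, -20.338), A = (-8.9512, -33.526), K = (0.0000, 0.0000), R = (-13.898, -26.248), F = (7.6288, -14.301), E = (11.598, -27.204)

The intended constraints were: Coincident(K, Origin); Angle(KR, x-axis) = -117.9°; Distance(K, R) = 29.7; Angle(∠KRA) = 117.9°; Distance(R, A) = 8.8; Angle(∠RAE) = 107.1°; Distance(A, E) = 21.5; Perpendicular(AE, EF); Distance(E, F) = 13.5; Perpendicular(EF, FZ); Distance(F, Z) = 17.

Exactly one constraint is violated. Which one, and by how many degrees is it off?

Perpendicular(EF, FZ) — off by 3.70°.

K = (0.00, 0.00) ✓; KR at -117.9° ✓; |KR| = 29.70 ✓; ∠KRA = 117.9° ✓; |RA| = 8.800 ✓; ∠RAE = 107.1° ✓; |AE| = 21.50 ✓; ∠(AE, EF) = 90.00° ✓; |EF| = 13.50 ✓; ∠(EF, FZ) = 93.70° ✗; |FZ| = 17.00 ✓.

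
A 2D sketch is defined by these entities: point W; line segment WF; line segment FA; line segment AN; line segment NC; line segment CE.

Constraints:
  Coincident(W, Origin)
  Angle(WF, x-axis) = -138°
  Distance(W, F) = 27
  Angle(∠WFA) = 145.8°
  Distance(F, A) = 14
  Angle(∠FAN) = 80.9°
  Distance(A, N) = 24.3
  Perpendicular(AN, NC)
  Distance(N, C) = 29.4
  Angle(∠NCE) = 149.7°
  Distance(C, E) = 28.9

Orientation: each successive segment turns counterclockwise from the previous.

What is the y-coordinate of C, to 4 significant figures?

-4.352

W is at the origin; WF runs at -138.0° with length 27.0, so F = (-20.06, -18.07). ∠WFA = 145.8° gives FA at -103.8° from the x-axis; with |FA| = 14.0, A = (-23.40, -31.66). ∠FAN = 80.9° gives AN at -4.700° from the x-axis; with |AN| = 24.3, N = (0.8139, -33.65). AN ⟂ NC, so NC runs at 85.30°; with |NC| = 29.4, C = (3.223, -4.352). So C.y = -4.352.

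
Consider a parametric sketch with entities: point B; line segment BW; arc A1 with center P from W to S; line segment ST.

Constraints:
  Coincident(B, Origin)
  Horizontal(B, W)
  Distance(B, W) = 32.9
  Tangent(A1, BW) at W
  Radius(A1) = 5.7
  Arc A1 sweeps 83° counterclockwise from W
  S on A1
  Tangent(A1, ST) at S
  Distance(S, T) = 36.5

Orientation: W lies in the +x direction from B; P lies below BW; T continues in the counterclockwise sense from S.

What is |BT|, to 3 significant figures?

47.1

B is at the origin; B and W share the same y with |BW| = 32.9 and W on the +x side, so W = (32.9, 0.00). Tangency of A1 to BW means the radius PW is perpendicular to BW, so P = W + (0, -5.7) = (32.9, -5.70). On A1, W sits at bearing 90° from P; an 83° counterclockwise sweep puts S at bearing 173°, so S = P + 5.7·(cos 173°, sin 173°) = (27.2, -5.01). The tangent condition forces PS to be normal to ST, so ST runs along (−sin 173°, cos 173°); with |ST| = 36.5, T = (22.8, -41.2). Then |BT| = |T − B| = 47.1.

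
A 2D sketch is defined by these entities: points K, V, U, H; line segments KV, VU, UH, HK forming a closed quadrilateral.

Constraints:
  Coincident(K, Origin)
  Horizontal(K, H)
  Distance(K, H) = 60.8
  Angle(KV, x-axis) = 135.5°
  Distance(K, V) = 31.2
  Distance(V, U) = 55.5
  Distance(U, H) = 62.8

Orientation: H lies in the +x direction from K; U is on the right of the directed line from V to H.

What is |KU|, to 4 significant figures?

27.29

Checks: |VU| = 55.50 ✓; |UH| = 62.80 ✓.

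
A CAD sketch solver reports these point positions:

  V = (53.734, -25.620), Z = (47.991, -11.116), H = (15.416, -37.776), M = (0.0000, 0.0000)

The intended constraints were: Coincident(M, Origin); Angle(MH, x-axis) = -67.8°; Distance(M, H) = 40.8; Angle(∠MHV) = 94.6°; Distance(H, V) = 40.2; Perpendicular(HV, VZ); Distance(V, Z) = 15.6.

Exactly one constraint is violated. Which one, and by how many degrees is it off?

Perpendicular(HV, VZ) — off by 4.00°.

M = (0.00, 0.00) ✓; MH at -67.80° ✓; |MH| = 40.80 ✓; ∠MHV = 94.60° ✓; |HV| = 40.20 ✓; ∠(HV, VZ) = 94.00° ✗; |VZ| = 15.60 ✓.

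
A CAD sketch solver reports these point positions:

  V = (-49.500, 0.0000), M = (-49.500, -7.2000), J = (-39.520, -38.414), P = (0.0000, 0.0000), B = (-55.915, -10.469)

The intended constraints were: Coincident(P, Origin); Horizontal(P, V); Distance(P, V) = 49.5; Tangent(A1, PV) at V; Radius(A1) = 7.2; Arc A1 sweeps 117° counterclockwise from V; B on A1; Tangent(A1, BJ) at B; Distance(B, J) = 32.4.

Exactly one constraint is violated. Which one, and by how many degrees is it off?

Tangent(A1, BJ) at B — off by 3.40°.

P = (0.00, 0.00) ✓; P.y = 0.00, V.y = 0.00 ✓; |PV| = 49.50 ✓; ∠(MV, VP) = 90.00° ✓; |MV| = 7.200 ✓; bearing(M→B) − bearing(M→V) = 117.0° ✓; |MB| = 7.200 ✓; ∠(MB, BJ) = 86.60° ✗; |BJ| = 32.40 ✓.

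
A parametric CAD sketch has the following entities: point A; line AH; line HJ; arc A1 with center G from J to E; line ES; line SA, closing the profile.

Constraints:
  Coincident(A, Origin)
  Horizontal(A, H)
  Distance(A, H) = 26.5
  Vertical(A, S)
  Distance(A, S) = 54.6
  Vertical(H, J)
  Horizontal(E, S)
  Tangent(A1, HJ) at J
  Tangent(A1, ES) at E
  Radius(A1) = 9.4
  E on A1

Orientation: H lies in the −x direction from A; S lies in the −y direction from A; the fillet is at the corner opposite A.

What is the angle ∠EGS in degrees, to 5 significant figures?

61.202°

A is at the origin; A and H share the same y with |AH| = 26.5 and H on the −x side, so H = (-26.500, 0.0000). AS is vertical with |AS| = 54.6 and S on the −y side, so S = (0.0000, -54.600). The virtual corner opposite A is at (-26.500, -54.600). The tangent condition forces GJ to be normal to HJ and the tangent condition forces GE to be normal to ES, with radius 9.4, so the center G sits 9.4 in from both sides at G = (-17.100, -45.200). That places the tangent points at J = (-26.500, -45.200) on HJ and E = (-17.100, -54.600) on ES. Then cos ∠EGS = GE·GS / (|GE||GS|), giving 61.202°.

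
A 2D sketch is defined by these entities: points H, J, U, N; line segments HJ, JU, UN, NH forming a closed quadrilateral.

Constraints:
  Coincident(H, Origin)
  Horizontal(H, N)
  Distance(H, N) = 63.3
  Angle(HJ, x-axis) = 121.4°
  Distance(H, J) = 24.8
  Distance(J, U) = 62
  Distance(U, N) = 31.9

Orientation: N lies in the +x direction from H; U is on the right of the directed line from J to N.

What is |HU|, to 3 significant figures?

39.8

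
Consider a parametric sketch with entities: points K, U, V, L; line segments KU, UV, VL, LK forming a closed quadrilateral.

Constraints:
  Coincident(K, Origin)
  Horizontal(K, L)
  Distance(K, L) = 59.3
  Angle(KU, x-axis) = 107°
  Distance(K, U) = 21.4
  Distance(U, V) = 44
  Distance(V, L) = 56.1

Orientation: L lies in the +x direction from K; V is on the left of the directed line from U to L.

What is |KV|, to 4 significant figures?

55.18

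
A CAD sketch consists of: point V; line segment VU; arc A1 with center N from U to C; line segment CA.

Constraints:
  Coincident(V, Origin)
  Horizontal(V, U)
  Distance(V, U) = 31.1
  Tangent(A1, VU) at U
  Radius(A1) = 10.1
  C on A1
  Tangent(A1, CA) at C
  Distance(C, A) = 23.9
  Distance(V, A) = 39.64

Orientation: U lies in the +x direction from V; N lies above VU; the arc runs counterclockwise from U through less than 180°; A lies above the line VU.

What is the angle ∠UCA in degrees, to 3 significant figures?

112°

V is at the origin; VU is horizontal with |VU| = 31.1 and U on the +x side, so U = (31.1, 0.00). Since A1 is tangent to VU there, NU ⟂ VU, so N = U + (0, 10.1) = (31.1, 10.1). Since NC ⟂ CA (tangency), |NA| = √(10.1² + 23.9²) = 25.9 regardless of where C sits on A1. So A lies on both circle(V, 39.64) and circle(N, 25.9); the above-VU intersection is A = (20.6, 33.8). C is the foot of the tangent from A: C = (38.0, 17.4).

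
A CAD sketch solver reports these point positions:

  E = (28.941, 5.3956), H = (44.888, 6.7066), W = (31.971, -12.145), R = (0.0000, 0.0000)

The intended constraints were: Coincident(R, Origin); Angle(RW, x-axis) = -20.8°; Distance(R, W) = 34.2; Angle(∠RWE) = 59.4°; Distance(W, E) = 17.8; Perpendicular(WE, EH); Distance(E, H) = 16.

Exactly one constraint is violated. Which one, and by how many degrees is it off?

Perpendicular(WE, EH) — off by 5.10°.

R = (0.00, 0.00) ✓; RW at -20.80° ✓; |RW| = 34.20 ✓; ∠RWE = 59.40° ✓; |WE| = 17.80 ✓; ∠(WE, EH) = 95.10° ✗; |EH| = 16.00 ✓.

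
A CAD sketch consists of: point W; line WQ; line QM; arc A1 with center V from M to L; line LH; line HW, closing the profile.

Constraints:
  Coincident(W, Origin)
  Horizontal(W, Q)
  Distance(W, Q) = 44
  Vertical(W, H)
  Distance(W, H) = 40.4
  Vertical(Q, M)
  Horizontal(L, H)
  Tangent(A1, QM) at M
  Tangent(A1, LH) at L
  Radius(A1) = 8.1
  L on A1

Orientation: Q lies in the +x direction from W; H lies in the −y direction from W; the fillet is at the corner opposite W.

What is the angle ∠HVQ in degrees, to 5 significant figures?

116.79°

W is at the origin; W and Q share the same y with |WQ| = 44.0 and Q on the +x side, so Q = (44.000, 0.0000). W and H share the same x with |WH| = 40.4 and H on the −y side, so H = (0.0000, -40.400). The virtual corner opposite W is at (44.000, -40.400). Tangency of A1 to QM means the radius VM is perpendicular to QM and A1 meets LH tangentially, so VL is at right angles to LH, with radius 8.1, so the center V sits 8.1 in from both sides at V = (35.900, -32.300). Then cos ∠HVQ = VH·VQ / (|VH||VQ|), giving 116.79°.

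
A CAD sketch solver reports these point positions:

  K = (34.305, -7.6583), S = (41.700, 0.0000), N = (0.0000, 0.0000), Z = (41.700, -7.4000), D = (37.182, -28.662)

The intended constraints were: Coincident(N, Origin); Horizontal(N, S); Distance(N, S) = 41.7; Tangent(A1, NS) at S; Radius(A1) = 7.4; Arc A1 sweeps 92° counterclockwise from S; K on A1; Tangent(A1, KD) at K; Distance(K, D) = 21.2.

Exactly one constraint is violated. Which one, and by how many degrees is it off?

Tangent(A1, KD) at K — off by 5.80°.

N = (0.00, 0.00) ✓; N.y = 0.00, S.y = 0.00 ✓; |NS| = 41.70 ✓; ∠(ZS, SN) = 90.00° ✓; |ZS| = 7.400 ✓; bearing(Z→K) − bearing(Z→S) = 92.00° ✓; |ZK| = 7.400 ✓; ∠(ZK, KD) = 84.20° ✗; |KD| = 21.20 ✓.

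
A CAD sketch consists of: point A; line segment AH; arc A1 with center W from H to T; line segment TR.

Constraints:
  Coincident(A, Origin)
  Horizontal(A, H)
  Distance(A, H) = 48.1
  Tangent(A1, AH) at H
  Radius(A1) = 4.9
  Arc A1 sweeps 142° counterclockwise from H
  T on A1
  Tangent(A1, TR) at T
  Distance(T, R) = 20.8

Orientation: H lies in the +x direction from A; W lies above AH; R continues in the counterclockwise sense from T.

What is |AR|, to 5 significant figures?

40.878

A is at the origin; A and H share the same y with |AH| = 48.1 and H on the +x side, so H = (48.100, 0.0000). Tangency of A1 to AH means the radius WH is perpendicular to AH, so W = H + (0, 4.9) = (48.100, 4.9000). On A1, H sits at bearing -90° from W; a 142° counterclockwise sweep puts T at bearing 52°, so T = W + 4.9·(cos 52°, sin 52°) = (51.117, 8.7613). Since A1 is tangent to TR there, WT ⟂ TR, so TR runs along (−sin 52°, cos 52°); with |TR| = 20.8, R = (34.726, 21.567). Then |AR| = |R − A| = 40.878.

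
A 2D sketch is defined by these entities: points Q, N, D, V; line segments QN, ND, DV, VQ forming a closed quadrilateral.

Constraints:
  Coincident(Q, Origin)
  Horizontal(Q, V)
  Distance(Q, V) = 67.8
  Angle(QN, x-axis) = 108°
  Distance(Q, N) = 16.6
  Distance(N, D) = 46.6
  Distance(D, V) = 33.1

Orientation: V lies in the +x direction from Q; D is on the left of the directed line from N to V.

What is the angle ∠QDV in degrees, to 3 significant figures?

118°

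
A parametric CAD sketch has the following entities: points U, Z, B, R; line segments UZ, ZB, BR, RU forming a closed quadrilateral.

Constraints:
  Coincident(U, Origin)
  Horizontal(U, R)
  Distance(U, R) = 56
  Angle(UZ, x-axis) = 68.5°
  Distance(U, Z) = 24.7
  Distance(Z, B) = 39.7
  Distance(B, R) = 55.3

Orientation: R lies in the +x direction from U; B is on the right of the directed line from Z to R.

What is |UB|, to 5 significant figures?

16.579

U is at the origin; U and R share the same y with |UR| = 56.0 and R in +x, so R = (56.0, 0). UZ runs at 68.5° with |UZ| = 24.7, so Z = (9.0526, 22.981). B is determined by |ZB| = 39.7 and |BR| = 55.3 together: it lies at the intersection of circle(Z, 39.7) and circle(R, 55.3). With |ZR| = 52.270, the foot of the radical line on ZR is 11.959 from Z and the perpendicular offset is √(39.7² − 11.959²) = 37.856. Taking the right-of-ZR solution: B = (3.1499, -16.277).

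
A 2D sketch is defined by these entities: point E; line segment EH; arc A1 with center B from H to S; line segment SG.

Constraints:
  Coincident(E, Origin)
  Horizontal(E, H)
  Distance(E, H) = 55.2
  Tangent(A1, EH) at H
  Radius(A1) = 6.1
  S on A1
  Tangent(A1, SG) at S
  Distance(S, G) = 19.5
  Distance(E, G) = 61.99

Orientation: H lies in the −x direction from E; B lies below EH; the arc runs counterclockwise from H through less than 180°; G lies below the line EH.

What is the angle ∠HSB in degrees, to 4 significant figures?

37.48°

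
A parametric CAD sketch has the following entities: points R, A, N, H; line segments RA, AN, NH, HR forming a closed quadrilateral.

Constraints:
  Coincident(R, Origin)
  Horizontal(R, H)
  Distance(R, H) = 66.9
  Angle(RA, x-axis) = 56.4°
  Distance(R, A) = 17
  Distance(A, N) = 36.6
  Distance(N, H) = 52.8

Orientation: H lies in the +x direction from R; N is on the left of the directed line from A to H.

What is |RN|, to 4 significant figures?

53.47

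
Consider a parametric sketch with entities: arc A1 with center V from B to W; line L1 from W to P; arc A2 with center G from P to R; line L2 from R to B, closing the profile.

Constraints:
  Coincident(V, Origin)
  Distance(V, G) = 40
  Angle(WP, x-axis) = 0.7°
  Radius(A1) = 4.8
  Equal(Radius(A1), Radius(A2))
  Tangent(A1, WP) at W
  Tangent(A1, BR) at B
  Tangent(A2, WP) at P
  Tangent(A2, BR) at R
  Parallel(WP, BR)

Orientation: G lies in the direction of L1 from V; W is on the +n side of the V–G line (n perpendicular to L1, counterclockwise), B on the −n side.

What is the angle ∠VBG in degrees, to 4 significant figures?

83.16°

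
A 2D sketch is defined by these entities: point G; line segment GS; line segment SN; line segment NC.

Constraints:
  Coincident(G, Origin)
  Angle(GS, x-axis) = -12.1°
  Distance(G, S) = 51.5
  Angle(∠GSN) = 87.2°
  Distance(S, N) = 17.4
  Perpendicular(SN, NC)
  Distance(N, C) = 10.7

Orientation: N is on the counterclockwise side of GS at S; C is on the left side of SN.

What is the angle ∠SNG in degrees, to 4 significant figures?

73.86°

G is at the origin; GS runs at -12.1° with length 51.5, so S = 51.5·(cos -12.1°, sin -12.1°) = (50.36, -10.80). ∠GSN = 87.2°, so SN runs at -12.1° + (180° − 87.2°) = 80.70° from the x-axis; with |SN| = 17.4, N = S + 17.4·(cos 80.70°, sin 80.70°) = (53.17, 6.376). Then cos ∠SNG = NS·NG / (|NS||NG|), giving 73.86°.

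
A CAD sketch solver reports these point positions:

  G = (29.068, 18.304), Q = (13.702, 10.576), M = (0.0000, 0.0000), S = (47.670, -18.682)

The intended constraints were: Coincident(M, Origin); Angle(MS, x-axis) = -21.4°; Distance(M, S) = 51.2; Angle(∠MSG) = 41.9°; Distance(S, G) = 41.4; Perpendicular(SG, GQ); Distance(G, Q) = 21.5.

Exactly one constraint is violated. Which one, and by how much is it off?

Distance(G, Q) = 21.5 — off by 4.30.

M = (0.00, 0.00) ✓; MS at -21.40° ✓; |MS| = 51.20 ✓; ∠MSG = 41.90° ✓; |SG| = 41.40 ✓; ∠(SG, GQ) = 90.00° ✓; |GQ| = 17.20 ✗.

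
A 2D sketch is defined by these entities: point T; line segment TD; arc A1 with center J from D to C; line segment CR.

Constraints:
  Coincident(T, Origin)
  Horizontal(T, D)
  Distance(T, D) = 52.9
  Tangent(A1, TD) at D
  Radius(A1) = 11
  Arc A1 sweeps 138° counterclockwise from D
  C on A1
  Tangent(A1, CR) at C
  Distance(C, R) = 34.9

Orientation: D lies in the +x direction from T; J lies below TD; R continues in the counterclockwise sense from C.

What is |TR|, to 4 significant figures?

83.17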